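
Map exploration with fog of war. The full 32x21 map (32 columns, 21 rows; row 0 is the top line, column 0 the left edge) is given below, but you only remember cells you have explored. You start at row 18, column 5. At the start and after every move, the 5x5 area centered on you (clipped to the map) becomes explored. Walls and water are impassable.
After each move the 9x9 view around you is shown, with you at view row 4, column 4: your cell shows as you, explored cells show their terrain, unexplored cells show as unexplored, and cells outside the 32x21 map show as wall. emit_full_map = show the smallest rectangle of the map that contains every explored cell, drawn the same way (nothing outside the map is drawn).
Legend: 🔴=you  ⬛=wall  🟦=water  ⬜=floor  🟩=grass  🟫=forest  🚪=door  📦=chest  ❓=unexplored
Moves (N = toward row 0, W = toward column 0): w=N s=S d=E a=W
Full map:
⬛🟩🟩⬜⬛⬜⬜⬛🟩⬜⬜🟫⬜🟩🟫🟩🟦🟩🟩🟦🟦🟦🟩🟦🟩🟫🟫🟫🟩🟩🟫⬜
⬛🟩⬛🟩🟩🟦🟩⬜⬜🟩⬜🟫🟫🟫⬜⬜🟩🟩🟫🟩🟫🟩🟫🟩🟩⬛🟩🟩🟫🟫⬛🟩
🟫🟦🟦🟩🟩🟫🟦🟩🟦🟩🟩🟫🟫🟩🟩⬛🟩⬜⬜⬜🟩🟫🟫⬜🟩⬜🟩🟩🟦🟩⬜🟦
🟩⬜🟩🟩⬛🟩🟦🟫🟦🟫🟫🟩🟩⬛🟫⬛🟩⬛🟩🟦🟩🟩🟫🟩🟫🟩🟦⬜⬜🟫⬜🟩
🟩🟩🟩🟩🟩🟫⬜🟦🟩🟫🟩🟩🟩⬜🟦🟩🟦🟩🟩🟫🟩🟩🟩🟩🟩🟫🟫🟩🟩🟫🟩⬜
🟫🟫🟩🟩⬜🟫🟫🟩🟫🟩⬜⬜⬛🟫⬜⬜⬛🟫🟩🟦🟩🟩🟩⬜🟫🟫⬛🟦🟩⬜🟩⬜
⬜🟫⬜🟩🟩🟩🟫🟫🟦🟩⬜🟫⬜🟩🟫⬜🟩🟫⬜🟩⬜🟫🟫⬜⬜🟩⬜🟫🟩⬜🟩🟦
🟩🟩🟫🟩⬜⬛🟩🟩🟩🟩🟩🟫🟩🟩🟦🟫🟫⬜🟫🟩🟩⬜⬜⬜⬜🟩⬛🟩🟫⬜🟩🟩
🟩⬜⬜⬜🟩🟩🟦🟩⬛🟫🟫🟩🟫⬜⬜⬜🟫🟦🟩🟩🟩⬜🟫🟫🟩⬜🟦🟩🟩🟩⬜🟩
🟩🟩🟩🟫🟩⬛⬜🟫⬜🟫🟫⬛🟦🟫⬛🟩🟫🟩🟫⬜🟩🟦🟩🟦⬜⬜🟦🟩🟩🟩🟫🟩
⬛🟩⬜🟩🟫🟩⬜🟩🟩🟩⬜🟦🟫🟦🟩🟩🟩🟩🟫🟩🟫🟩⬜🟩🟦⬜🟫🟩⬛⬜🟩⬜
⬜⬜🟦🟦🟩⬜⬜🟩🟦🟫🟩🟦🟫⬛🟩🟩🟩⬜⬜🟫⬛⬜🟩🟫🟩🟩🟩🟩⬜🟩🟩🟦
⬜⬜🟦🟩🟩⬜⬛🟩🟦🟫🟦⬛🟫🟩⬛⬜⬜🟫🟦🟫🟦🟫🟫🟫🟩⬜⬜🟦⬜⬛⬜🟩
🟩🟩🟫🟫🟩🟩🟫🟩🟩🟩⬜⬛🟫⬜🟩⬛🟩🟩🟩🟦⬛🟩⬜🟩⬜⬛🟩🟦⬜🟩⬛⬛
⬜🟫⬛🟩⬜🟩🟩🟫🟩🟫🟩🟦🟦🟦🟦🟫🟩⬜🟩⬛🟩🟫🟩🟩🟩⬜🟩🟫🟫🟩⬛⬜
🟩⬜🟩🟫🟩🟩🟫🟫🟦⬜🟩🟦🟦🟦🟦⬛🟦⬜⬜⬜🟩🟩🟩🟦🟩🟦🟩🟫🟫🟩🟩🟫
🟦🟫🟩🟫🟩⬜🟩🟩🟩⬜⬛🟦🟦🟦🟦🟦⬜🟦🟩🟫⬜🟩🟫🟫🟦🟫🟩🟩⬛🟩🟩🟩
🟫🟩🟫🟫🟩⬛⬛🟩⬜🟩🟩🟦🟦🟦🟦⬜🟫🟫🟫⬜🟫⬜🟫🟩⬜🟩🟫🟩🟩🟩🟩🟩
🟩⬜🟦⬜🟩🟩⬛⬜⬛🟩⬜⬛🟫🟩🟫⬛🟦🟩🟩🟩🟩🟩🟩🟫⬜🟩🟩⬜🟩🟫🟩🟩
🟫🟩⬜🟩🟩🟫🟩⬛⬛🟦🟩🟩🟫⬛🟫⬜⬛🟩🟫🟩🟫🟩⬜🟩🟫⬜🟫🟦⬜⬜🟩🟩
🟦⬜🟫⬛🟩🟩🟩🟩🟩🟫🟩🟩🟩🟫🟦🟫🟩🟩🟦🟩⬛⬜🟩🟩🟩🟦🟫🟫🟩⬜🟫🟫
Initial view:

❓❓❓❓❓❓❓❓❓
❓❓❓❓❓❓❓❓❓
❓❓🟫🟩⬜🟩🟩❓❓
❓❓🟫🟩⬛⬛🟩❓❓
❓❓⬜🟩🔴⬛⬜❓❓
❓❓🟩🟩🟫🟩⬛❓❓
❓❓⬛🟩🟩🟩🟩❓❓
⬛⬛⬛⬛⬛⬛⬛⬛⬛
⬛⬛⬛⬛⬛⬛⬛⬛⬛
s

❓❓❓❓❓❓❓❓❓
❓❓🟫🟩⬜🟩🟩❓❓
❓❓🟫🟩⬛⬛🟩❓❓
❓❓⬜🟩🟩⬛⬜❓❓
❓❓🟩🟩🔴🟩⬛❓❓
❓❓⬛🟩🟩🟩🟩❓❓
⬛⬛⬛⬛⬛⬛⬛⬛⬛
⬛⬛⬛⬛⬛⬛⬛⬛⬛
⬛⬛⬛⬛⬛⬛⬛⬛⬛

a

❓❓❓❓❓❓❓❓❓
❓❓❓🟫🟩⬜🟩🟩❓
❓❓🟫🟫🟩⬛⬛🟩❓
❓❓🟦⬜🟩🟩⬛⬜❓
❓❓⬜🟩🔴🟫🟩⬛❓
❓❓🟫⬛🟩🟩🟩🟩❓
⬛⬛⬛⬛⬛⬛⬛⬛⬛
⬛⬛⬛⬛⬛⬛⬛⬛⬛
⬛⬛⬛⬛⬛⬛⬛⬛⬛

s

❓❓❓🟫🟩⬜🟩🟩❓
❓❓🟫🟫🟩⬛⬛🟩❓
❓❓🟦⬜🟩🟩⬛⬜❓
❓❓⬜🟩🟩🟫🟩⬛❓
❓❓🟫⬛🔴🟩🟩🟩❓
⬛⬛⬛⬛⬛⬛⬛⬛⬛
⬛⬛⬛⬛⬛⬛⬛⬛⬛
⬛⬛⬛⬛⬛⬛⬛⬛⬛
⬛⬛⬛⬛⬛⬛⬛⬛⬛

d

❓❓🟫🟩⬜🟩🟩❓❓
❓🟫🟫🟩⬛⬛🟩❓❓
❓🟦⬜🟩🟩⬛⬜❓❓
❓⬜🟩🟩🟫🟩⬛❓❓
❓🟫⬛🟩🔴🟩🟩❓❓
⬛⬛⬛⬛⬛⬛⬛⬛⬛
⬛⬛⬛⬛⬛⬛⬛⬛⬛
⬛⬛⬛⬛⬛⬛⬛⬛⬛
⬛⬛⬛⬛⬛⬛⬛⬛⬛

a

❓❓❓🟫🟩⬜🟩🟩❓
❓❓🟫🟫🟩⬛⬛🟩❓
❓❓🟦⬜🟩🟩⬛⬜❓
❓❓⬜🟩🟩🟫🟩⬛❓
❓❓🟫⬛🔴🟩🟩🟩❓
⬛⬛⬛⬛⬛⬛⬛⬛⬛
⬛⬛⬛⬛⬛⬛⬛⬛⬛
⬛⬛⬛⬛⬛⬛⬛⬛⬛
⬛⬛⬛⬛⬛⬛⬛⬛⬛

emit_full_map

❓🟫🟩⬜🟩🟩
🟫🟫🟩⬛⬛🟩
🟦⬜🟩🟩⬛⬜
⬜🟩🟩🟫🟩⬛
🟫⬛🔴🟩🟩🟩

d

❓❓🟫🟩⬜🟩🟩❓❓
❓🟫🟫🟩⬛⬛🟩❓❓
❓🟦⬜🟩🟩⬛⬜❓❓
❓⬜🟩🟩🟫🟩⬛❓❓
❓🟫⬛🟩🔴🟩🟩❓❓
⬛⬛⬛⬛⬛⬛⬛⬛⬛
⬛⬛⬛⬛⬛⬛⬛⬛⬛
⬛⬛⬛⬛⬛⬛⬛⬛⬛
⬛⬛⬛⬛⬛⬛⬛⬛⬛


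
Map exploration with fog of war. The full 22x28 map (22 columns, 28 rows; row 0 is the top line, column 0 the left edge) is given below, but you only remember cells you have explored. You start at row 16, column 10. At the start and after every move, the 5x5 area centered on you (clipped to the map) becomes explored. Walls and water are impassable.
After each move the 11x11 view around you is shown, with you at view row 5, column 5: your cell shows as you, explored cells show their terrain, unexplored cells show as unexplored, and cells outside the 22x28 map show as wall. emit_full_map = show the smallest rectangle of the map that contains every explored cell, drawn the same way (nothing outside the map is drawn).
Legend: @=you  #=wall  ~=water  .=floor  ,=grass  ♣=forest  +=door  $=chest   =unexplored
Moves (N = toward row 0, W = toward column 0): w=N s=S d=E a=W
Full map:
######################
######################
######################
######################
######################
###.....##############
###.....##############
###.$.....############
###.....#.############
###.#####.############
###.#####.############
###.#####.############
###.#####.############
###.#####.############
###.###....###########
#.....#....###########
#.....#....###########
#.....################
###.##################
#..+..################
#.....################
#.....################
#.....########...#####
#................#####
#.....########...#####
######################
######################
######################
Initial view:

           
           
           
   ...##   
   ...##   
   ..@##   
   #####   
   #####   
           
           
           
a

           
           
           
   ....##  
   ....##  
   ..@.##  
   ######  
   ######  
           
           
           

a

           
           
           
   #....## 
   #....## 
   #.@..## 
   ####### 
   ####### 
           
           
           

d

           
           
           
  #....##  
  #....##  
  #..@.##  
  #######  
  #######  
           
           
           

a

           
           
           
   #....## 
   #....## 
   #.@..## 
   ####### 
   ####### 
           
           
           

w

           
           
           
   ###.#   
   #....## 
   #.@..## 
   #....## 
   ####### 
   ####### 
           
           

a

           
           
           
   ####.#  
   ##....##
   .#@...##
   .#....##
   .#######
    #######
           
           

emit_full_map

####.#  
##....##
.#@...##
.#....##
.#######
 #######

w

           
           
           
   ####.   
   ####.#  
   ##@...##
   .#....##
   .#....##
   .#######
    #######
           

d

           
           
           
  ####.#   
  ####.#   
  ##.@..## 
  .#....## 
  .#....## 
  .####### 
   ####### 
           

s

           
           
  ####.#   
  ####.#   
  ##....## 
  .#.@..## 
  .#....## 
  .####### 
   ####### 
           
           

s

           
  ####.#   
  ####.#   
  ##....## 
  .#....## 
  .#.@..## 
  .####### 
   ####### 
           
           
           

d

           
 ####.#    
 ####.#    
 ##....##  
 .#....##  
 .#..@.##  
 .#######  
  #######  
           
           
           

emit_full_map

####.#  
####.#  
##....##
.#....##
.#..@.##
.#######
 #######

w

           
           
 ####.#    
 ####.##   
 ##....##  
 .#..@.##  
 .#....##  
 .#######  
  #######  
           
           

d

           
           
####.#     
####.###   
##....##   
.#...@##   
.#....##   
.#######   
 #######   
           
           

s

           
####.#     
####.###   
##....##   
.#....##   
.#...@##   
.#######   
 #######   
           
           
           

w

           
           
####.#     
####.###   
##....##   
.#...@##   
.#....##   
.#######   
 #######   
           
           

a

           
           
 ####.#    
 ####.###  
 ##....##  
 .#..@.##  
 .#....##  
 .#######  
  #######  
           
           

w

           
           
           
 ####.##   
 ####.###  
 ##..@.##  
 .#....##  
 .#....##  
 .#######  
  #######  
           

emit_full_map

####.## 
####.###
##..@.##
.#....##
.#....##
.#######
 #######

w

           
           
           
   ##.##   
 ####.##   
 ####@###  
 ##....##  
 .#....##  
 .#....##  
 .#######  
  #######  

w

           
           
           
   ##.##   
   ##.##   
 ####@##   
 ####.###  
 ##....##  
 .#....##  
 .#....##  
 .#######  

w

           
           
           
   ##.##   
   ##.##   
   ##@##   
 ####.##   
 ####.###  
 ##....##  
 .#....##  
 .#....##  

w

           
           
           
   .#.##   
   ##.##   
   ##@##   
   ##.##   
 ####.##   
 ####.###  
 ##....##  
 .#....##  

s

           
           
   .#.##   
   ##.##   
   ##.##   
   ##@##   
 ####.##   
 ####.###  
 ##....##  
 .#....##  
 .#....##  

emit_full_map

  .#.## 
  ##.## 
  ##.## 
  ##@## 
####.## 
####.###
##....##
.#....##
.#....##
.#######
 #######


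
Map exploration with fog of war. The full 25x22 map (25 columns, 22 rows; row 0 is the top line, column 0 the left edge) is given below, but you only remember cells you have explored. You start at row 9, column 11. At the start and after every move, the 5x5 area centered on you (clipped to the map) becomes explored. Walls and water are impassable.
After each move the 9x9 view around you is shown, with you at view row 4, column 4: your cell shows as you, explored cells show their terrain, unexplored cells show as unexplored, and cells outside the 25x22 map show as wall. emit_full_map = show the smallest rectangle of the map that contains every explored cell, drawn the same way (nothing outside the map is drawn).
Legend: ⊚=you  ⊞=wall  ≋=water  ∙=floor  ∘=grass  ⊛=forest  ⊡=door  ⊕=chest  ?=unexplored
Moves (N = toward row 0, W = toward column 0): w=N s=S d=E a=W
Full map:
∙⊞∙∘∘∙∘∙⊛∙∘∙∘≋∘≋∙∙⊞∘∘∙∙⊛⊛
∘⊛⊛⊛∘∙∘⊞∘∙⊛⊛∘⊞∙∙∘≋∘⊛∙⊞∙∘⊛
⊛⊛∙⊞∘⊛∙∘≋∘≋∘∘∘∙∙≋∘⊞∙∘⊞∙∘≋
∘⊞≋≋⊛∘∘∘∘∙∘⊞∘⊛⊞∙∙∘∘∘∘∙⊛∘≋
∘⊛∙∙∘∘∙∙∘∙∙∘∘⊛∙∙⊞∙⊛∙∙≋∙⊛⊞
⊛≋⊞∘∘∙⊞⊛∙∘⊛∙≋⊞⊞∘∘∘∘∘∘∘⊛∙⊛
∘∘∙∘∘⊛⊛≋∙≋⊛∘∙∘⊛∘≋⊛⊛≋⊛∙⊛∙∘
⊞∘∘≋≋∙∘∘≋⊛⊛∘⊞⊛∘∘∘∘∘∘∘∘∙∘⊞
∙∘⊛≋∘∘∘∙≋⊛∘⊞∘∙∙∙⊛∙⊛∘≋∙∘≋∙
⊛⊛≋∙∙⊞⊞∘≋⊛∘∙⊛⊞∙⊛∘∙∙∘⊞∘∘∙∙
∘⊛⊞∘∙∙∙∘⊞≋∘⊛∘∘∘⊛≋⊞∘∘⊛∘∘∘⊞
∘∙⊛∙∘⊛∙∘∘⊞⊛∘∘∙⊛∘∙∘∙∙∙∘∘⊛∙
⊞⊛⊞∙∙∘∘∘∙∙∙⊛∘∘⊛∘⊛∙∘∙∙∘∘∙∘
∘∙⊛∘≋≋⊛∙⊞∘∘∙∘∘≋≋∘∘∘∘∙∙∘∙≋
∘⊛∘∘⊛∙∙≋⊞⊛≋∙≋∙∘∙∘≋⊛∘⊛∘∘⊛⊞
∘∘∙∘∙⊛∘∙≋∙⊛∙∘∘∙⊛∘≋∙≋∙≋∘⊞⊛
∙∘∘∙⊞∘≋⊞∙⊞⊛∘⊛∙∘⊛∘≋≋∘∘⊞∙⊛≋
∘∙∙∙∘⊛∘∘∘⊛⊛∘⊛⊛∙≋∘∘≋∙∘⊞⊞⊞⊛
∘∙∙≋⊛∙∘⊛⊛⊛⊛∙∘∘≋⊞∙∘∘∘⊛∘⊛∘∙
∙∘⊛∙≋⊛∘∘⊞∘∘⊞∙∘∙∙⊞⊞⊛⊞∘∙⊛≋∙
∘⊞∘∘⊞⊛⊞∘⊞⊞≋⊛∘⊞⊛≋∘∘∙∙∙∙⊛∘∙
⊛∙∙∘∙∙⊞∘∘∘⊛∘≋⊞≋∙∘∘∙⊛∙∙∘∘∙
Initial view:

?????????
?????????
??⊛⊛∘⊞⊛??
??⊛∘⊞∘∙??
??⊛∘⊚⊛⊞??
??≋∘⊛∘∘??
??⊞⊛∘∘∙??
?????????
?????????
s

?????????
??⊛⊛∘⊞⊛??
??⊛∘⊞∘∙??
??⊛∘∙⊛⊞??
??≋∘⊚∘∘??
??⊞⊛∘∘∙??
??∙∙⊛∘∘??
?????????
?????????

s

??⊛⊛∘⊞⊛??
??⊛∘⊞∘∙??
??⊛∘∙⊛⊞??
??≋∘⊛∘∘??
??⊞⊛⊚∘∙??
??∙∙⊛∘∘??
??∘∘∙∘∘??
?????????
?????????

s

??⊛∘⊞∘∙??
??⊛∘∙⊛⊞??
??≋∘⊛∘∘??
??⊞⊛∘∘∙??
??∙∙⊚∘∘??
??∘∘∙∘∘??
??⊛≋∙≋∙??
?????????
?????????

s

??⊛∘∙⊛⊞??
??≋∘⊛∘∘??
??⊞⊛∘∘∙??
??∙∙⊛∘∘??
??∘∘⊚∘∘??
??⊛≋∙≋∙??
??∙⊛∙∘∘??
?????????
?????????

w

??⊛∘⊞∘∙??
??⊛∘∙⊛⊞??
??≋∘⊛∘∘??
??⊞⊛∘∘∙??
??∙∙⊚∘∘??
??∘∘∙∘∘??
??⊛≋∙≋∙??
??∙⊛∙∘∘??
?????????

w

??⊛⊛∘⊞⊛??
??⊛∘⊞∘∙??
??⊛∘∙⊛⊞??
??≋∘⊛∘∘??
??⊞⊛⊚∘∙??
??∙∙⊛∘∘??
??∘∘∙∘∘??
??⊛≋∙≋∙??
??∙⊛∙∘∘??

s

??⊛∘⊞∘∙??
??⊛∘∙⊛⊞??
??≋∘⊛∘∘??
??⊞⊛∘∘∙??
??∙∙⊚∘∘??
??∘∘∙∘∘??
??⊛≋∙≋∙??
??∙⊛∙∘∘??
?????????

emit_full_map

⊛⊛∘⊞⊛
⊛∘⊞∘∙
⊛∘∙⊛⊞
≋∘⊛∘∘
⊞⊛∘∘∙
∙∙⊚∘∘
∘∘∙∘∘
⊛≋∙≋∙
∙⊛∙∘∘

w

??⊛⊛∘⊞⊛??
??⊛∘⊞∘∙??
??⊛∘∙⊛⊞??
??≋∘⊛∘∘??
??⊞⊛⊚∘∙??
??∙∙⊛∘∘??
??∘∘∙∘∘??
??⊛≋∙≋∙??
??∙⊛∙∘∘??

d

?⊛⊛∘⊞⊛???
?⊛∘⊞∘∙???
?⊛∘∙⊛⊞∙??
?≋∘⊛∘∘∘??
?⊞⊛∘⊚∙⊛??
?∙∙⊛∘∘⊛??
?∘∘∙∘∘≋??
?⊛≋∙≋∙???
?∙⊛∙∘∘???

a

??⊛⊛∘⊞⊛??
??⊛∘⊞∘∙??
??⊛∘∙⊛⊞∙?
??≋∘⊛∘∘∘?
??⊞⊛⊚∘∙⊛?
??∙∙⊛∘∘⊛?
??∘∘∙∘∘≋?
??⊛≋∙≋∙??
??∙⊛∙∘∘??

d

?⊛⊛∘⊞⊛???
?⊛∘⊞∘∙???
?⊛∘∙⊛⊞∙??
?≋∘⊛∘∘∘??
?⊞⊛∘⊚∙⊛??
?∙∙⊛∘∘⊛??
?∘∘∙∘∘≋??
?⊛≋∙≋∙???
?∙⊛∙∘∘???

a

??⊛⊛∘⊞⊛??
??⊛∘⊞∘∙??
??⊛∘∙⊛⊞∙?
??≋∘⊛∘∘∘?
??⊞⊛⊚∘∙⊛?
??∙∙⊛∘∘⊛?
??∘∘∙∘∘≋?
??⊛≋∙≋∙??
??∙⊛∙∘∘??

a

???⊛⊛∘⊞⊛?
???⊛∘⊞∘∙?
??≋⊛∘∙⊛⊞∙
??⊞≋∘⊛∘∘∘
??∘⊞⊚∘∘∙⊛
??∙∙∙⊛∘∘⊛
??⊞∘∘∙∘∘≋
???⊛≋∙≋∙?
???∙⊛∙∘∘?

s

???⊛∘⊞∘∙?
??≋⊛∘∙⊛⊞∙
??⊞≋∘⊛∘∘∘
??∘⊞⊛∘∘∙⊛
??∙∙⊚⊛∘∘⊛
??⊞∘∘∙∘∘≋
??⊞⊛≋∙≋∙?
???∙⊛∙∘∘?
?????????

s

??≋⊛∘∙⊛⊞∙
??⊞≋∘⊛∘∘∘
??∘⊞⊛∘∘∙⊛
??∙∙∙⊛∘∘⊛
??⊞∘⊚∙∘∘≋
??⊞⊛≋∙≋∙?
??≋∙⊛∙∘∘?
?????????
?????????

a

???≋⊛∘∙⊛⊞
???⊞≋∘⊛∘∘
??∘∘⊞⊛∘∘∙
??∘∙∙∙⊛∘∘
??∙⊞⊚∘∙∘∘
??≋⊞⊛≋∙≋∙
??∙≋∙⊛∙∘∘
?????????
?????????

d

??≋⊛∘∙⊛⊞∙
??⊞≋∘⊛∘∘∘
?∘∘⊞⊛∘∘∙⊛
?∘∙∙∙⊛∘∘⊛
?∙⊞∘⊚∙∘∘≋
?≋⊞⊛≋∙≋∙?
?∙≋∙⊛∙∘∘?
?????????
?????????

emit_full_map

??⊛⊛∘⊞⊛?
??⊛∘⊞∘∙?
?≋⊛∘∙⊛⊞∙
?⊞≋∘⊛∘∘∘
∘∘⊞⊛∘∘∙⊛
∘∙∙∙⊛∘∘⊛
∙⊞∘⊚∙∘∘≋
≋⊞⊛≋∙≋∙?
∙≋∙⊛∙∘∘?

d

?≋⊛∘∙⊛⊞∙?
?⊞≋∘⊛∘∘∘?
∘∘⊞⊛∘∘∙⊛?
∘∙∙∙⊛∘∘⊛?
∙⊞∘∘⊚∘∘≋?
≋⊞⊛≋∙≋∙??
∙≋∙⊛∙∘∘??
?????????
?????????

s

?⊞≋∘⊛∘∘∘?
∘∘⊞⊛∘∘∙⊛?
∘∙∙∙⊛∘∘⊛?
∙⊞∘∘∙∘∘≋?
≋⊞⊛≋⊚≋∙??
∙≋∙⊛∙∘∘??
??⊞⊛∘⊛∙??
?????????
?????????

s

∘∘⊞⊛∘∘∙⊛?
∘∙∙∙⊛∘∘⊛?
∙⊞∘∘∙∘∘≋?
≋⊞⊛≋∙≋∙??
∙≋∙⊛⊚∘∘??
??⊞⊛∘⊛∙??
??⊛⊛∘⊛⊛??
?????????
?????????

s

∘∙∙∙⊛∘∘⊛?
∙⊞∘∘∙∘∘≋?
≋⊞⊛≋∙≋∙??
∙≋∙⊛∙∘∘??
??⊞⊛⊚⊛∙??
??⊛⊛∘⊛⊛??
??⊛⊛∙∘∘??
?????????
?????????

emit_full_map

??⊛⊛∘⊞⊛?
??⊛∘⊞∘∙?
?≋⊛∘∙⊛⊞∙
?⊞≋∘⊛∘∘∘
∘∘⊞⊛∘∘∙⊛
∘∙∙∙⊛∘∘⊛
∙⊞∘∘∙∘∘≋
≋⊞⊛≋∙≋∙?
∙≋∙⊛∙∘∘?
??⊞⊛⊚⊛∙?
??⊛⊛∘⊛⊛?
??⊛⊛∙∘∘?

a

?∘∙∙∙⊛∘∘⊛
?∙⊞∘∘∙∘∘≋
?≋⊞⊛≋∙≋∙?
?∙≋∙⊛∙∘∘?
??∙⊞⊚∘⊛∙?
??∘⊛⊛∘⊛⊛?
??⊛⊛⊛∙∘∘?
?????????
?????????

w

?∘∘⊞⊛∘∘∙⊛
?∘∙∙∙⊛∘∘⊛
?∙⊞∘∘∙∘∘≋
?≋⊞⊛≋∙≋∙?
?∙≋∙⊚∙∘∘?
??∙⊞⊛∘⊛∙?
??∘⊛⊛∘⊛⊛?
??⊛⊛⊛∙∘∘?
?????????

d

∘∘⊞⊛∘∘∙⊛?
∘∙∙∙⊛∘∘⊛?
∙⊞∘∘∙∘∘≋?
≋⊞⊛≋∙≋∙??
∙≋∙⊛⊚∘∘??
?∙⊞⊛∘⊛∙??
?∘⊛⊛∘⊛⊛??
?⊛⊛⊛∙∘∘??
?????????

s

∘∙∙∙⊛∘∘⊛?
∙⊞∘∘∙∘∘≋?
≋⊞⊛≋∙≋∙??
∙≋∙⊛∙∘∘??
?∙⊞⊛⊚⊛∙??
?∘⊛⊛∘⊛⊛??
?⊛⊛⊛∙∘∘??
?????????
?????????

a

?∘∙∙∙⊛∘∘⊛
?∙⊞∘∘∙∘∘≋
?≋⊞⊛≋∙≋∙?
?∙≋∙⊛∙∘∘?
??∙⊞⊚∘⊛∙?
??∘⊛⊛∘⊛⊛?
??⊛⊛⊛∙∘∘?
?????????
?????????

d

∘∙∙∙⊛∘∘⊛?
∙⊞∘∘∙∘∘≋?
≋⊞⊛≋∙≋∙??
∙≋∙⊛∙∘∘??
?∙⊞⊛⊚⊛∙??
?∘⊛⊛∘⊛⊛??
?⊛⊛⊛∙∘∘??
?????????
?????????

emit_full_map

??⊛⊛∘⊞⊛?
??⊛∘⊞∘∙?
?≋⊛∘∙⊛⊞∙
?⊞≋∘⊛∘∘∘
∘∘⊞⊛∘∘∙⊛
∘∙∙∙⊛∘∘⊛
∙⊞∘∘∙∘∘≋
≋⊞⊛≋∙≋∙?
∙≋∙⊛∙∘∘?
?∙⊞⊛⊚⊛∙?
?∘⊛⊛∘⊛⊛?
?⊛⊛⊛∙∘∘?


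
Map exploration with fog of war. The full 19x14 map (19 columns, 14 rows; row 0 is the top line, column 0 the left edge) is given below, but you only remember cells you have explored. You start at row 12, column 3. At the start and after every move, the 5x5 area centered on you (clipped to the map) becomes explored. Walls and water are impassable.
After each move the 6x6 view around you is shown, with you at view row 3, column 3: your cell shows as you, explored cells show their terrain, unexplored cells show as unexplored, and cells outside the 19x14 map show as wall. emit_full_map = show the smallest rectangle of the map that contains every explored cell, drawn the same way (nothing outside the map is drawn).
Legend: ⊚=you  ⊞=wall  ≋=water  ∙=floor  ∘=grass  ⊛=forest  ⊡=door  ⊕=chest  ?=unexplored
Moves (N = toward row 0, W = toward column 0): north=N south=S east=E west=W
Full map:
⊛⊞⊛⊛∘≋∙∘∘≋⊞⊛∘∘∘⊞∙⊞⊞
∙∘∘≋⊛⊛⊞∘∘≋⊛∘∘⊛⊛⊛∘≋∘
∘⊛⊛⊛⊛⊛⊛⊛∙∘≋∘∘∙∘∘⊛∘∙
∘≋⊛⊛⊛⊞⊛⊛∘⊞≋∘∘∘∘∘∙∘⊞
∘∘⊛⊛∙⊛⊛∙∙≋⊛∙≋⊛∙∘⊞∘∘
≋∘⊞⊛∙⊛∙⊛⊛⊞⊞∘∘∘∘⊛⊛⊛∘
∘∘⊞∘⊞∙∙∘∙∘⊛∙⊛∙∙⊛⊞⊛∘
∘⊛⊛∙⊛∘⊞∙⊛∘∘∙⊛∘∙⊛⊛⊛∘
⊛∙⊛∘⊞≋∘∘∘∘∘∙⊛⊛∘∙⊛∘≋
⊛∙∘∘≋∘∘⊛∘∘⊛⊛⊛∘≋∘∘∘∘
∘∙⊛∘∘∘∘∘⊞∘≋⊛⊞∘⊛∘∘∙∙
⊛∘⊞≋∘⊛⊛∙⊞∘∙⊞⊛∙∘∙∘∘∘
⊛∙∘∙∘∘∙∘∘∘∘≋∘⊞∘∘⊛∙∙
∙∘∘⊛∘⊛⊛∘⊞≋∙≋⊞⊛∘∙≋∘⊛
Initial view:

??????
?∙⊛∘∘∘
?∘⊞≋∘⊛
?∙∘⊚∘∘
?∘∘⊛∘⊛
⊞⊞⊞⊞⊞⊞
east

??????
∙⊛∘∘∘∘
∘⊞≋∘⊛⊛
∙∘∙⊚∘∙
∘∘⊛∘⊛⊛
⊞⊞⊞⊞⊞⊞

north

??????
?∘∘≋∘∘
∙⊛∘∘∘∘
∘⊞≋⊚⊛⊛
∙∘∙∘∘∙
∘∘⊛∘⊛⊛

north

??????
?⊛∘⊞≋∘
?∘∘≋∘∘
∙⊛∘⊚∘∘
∘⊞≋∘⊛⊛
∙∘∙∘∘∙

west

??????
?∙⊛∘⊞≋
?∙∘∘≋∘
?∙⊛⊚∘∘
?∘⊞≋∘⊛
?∙∘∙∘∘

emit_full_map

∙⊛∘⊞≋∘
∙∘∘≋∘∘
∙⊛⊚∘∘∘
∘⊞≋∘⊛⊛
∙∘∙∘∘∙
∘∘⊛∘⊛⊛

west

⊞?????
⊞⊛∙⊛∘⊞
⊞⊛∙∘∘≋
⊞∘∙⊚∘∘
⊞⊛∘⊞≋∘
⊞⊛∙∘∙∘

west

⊞⊞????
⊞⊞⊛∙⊛∘
⊞⊞⊛∙∘∘
⊞⊞∘⊚⊛∘
⊞⊞⊛∘⊞≋
⊞⊞⊛∙∘∙

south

⊞⊞⊛∙⊛∘
⊞⊞⊛∙∘∘
⊞⊞∘∙⊛∘
⊞⊞⊛⊚⊞≋
⊞⊞⊛∙∘∙
⊞⊞∙∘∘⊛

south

⊞⊞⊛∙∘∘
⊞⊞∘∙⊛∘
⊞⊞⊛∘⊞≋
⊞⊞⊛⊚∘∙
⊞⊞∙∘∘⊛
⊞⊞⊞⊞⊞⊞

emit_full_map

⊛∙⊛∘⊞≋∘
⊛∙∘∘≋∘∘
∘∙⊛∘∘∘∘
⊛∘⊞≋∘⊛⊛
⊛⊚∘∙∘∘∙
∙∘∘⊛∘⊛⊛

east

⊞⊛∙∘∘≋
⊞∘∙⊛∘∘
⊞⊛∘⊞≋∘
⊞⊛∙⊚∙∘
⊞∙∘∘⊛∘
⊞⊞⊞⊞⊞⊞

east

⊛∙∘∘≋∘
∘∙⊛∘∘∘
⊛∘⊞≋∘⊛
⊛∙∘⊚∘∘
∙∘∘⊛∘⊛
⊞⊞⊞⊞⊞⊞

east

∙∘∘≋∘∘
∙⊛∘∘∘∘
∘⊞≋∘⊛⊛
∙∘∙⊚∘∙
∘∘⊛∘⊛⊛
⊞⊞⊞⊞⊞⊞

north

∙⊛∘⊞≋∘
∙∘∘≋∘∘
∙⊛∘∘∘∘
∘⊞≋⊚⊛⊛
∙∘∙∘∘∙
∘∘⊛∘⊛⊛

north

??????
∙⊛∘⊞≋∘
∙∘∘≋∘∘
∙⊛∘⊚∘∘
∘⊞≋∘⊛⊛
∙∘∙∘∘∙

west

??????
⊛∙⊛∘⊞≋
⊛∙∘∘≋∘
∘∙⊛⊚∘∘
⊛∘⊞≋∘⊛
⊛∙∘∙∘∘

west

⊞?????
⊞⊛∙⊛∘⊞
⊞⊛∙∘∘≋
⊞∘∙⊚∘∘
⊞⊛∘⊞≋∘
⊞⊛∙∘∙∘

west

⊞⊞????
⊞⊞⊛∙⊛∘
⊞⊞⊛∙∘∘
⊞⊞∘⊚⊛∘
⊞⊞⊛∘⊞≋
⊞⊞⊛∙∘∙

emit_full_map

⊛∙⊛∘⊞≋∘
⊛∙∘∘≋∘∘
∘⊚⊛∘∘∘∘
⊛∘⊞≋∘⊛⊛
⊛∙∘∙∘∘∙
∙∘∘⊛∘⊛⊛


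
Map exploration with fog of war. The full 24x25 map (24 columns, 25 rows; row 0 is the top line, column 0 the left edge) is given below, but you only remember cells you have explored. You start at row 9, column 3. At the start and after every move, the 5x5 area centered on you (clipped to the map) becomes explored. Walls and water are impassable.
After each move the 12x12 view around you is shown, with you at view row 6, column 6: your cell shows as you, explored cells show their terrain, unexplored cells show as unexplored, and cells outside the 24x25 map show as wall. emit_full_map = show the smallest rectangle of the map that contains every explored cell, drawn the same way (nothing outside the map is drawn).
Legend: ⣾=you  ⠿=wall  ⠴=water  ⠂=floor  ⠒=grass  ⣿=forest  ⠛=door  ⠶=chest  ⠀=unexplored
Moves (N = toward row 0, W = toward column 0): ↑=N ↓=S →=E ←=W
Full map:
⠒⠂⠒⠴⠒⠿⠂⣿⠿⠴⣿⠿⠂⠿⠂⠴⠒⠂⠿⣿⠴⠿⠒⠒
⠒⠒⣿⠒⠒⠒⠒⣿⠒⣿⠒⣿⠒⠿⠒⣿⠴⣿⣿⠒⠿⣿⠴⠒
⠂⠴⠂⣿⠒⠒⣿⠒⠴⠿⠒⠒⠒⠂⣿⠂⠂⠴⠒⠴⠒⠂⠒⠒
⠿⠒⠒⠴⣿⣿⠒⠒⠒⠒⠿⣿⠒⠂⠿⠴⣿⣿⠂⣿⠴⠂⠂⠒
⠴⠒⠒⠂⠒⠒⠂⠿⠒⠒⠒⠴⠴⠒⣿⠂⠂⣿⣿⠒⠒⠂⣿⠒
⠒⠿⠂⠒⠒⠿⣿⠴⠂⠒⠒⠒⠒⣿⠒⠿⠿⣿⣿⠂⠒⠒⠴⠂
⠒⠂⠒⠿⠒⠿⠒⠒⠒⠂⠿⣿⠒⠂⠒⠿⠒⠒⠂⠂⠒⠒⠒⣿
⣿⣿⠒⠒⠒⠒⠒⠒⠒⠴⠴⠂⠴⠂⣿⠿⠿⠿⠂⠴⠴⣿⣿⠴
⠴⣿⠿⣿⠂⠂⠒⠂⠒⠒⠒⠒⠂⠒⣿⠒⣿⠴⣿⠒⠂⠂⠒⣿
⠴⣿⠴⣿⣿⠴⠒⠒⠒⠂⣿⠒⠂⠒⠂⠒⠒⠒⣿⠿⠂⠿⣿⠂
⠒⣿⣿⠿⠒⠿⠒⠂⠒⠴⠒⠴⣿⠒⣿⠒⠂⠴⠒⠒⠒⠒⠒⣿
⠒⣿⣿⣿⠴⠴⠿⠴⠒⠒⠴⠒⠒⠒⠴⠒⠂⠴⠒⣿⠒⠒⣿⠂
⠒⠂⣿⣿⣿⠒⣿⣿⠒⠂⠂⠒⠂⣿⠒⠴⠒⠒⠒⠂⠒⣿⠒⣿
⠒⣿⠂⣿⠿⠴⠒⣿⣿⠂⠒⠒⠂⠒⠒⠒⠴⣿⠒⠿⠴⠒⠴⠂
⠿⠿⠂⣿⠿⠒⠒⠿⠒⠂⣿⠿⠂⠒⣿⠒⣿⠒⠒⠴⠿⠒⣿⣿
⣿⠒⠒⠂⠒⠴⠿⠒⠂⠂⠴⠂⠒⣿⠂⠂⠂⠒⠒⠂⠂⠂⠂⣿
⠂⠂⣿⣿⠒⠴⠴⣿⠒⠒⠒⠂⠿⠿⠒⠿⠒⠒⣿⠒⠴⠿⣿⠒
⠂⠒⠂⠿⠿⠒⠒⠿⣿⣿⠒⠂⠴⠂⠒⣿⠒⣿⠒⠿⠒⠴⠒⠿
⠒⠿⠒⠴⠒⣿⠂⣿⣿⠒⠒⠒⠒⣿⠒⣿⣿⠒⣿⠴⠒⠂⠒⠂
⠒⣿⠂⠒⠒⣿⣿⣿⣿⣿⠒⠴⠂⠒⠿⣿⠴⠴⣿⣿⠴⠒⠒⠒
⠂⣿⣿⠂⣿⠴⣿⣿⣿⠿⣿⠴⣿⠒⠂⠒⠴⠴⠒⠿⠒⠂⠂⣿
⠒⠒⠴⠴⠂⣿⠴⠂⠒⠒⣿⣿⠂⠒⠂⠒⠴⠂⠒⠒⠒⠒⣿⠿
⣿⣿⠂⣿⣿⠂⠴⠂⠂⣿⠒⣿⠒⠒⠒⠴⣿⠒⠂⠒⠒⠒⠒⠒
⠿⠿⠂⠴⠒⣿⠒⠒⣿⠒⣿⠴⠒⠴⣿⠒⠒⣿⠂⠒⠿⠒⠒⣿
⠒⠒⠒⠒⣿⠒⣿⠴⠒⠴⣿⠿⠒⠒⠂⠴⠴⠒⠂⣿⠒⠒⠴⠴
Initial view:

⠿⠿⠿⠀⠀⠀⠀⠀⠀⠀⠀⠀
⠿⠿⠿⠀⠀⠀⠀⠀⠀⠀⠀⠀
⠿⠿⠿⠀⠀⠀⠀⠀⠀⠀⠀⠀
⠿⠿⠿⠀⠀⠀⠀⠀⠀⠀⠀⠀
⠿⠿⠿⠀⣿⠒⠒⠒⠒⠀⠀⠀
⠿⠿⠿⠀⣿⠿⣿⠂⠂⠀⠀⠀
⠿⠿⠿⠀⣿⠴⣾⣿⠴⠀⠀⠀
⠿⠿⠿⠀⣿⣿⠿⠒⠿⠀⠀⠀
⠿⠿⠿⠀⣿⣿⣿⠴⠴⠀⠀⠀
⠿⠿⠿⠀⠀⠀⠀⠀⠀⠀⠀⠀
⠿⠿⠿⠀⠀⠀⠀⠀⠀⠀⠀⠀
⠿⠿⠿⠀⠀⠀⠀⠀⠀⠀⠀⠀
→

⠿⠿⠀⠀⠀⠀⠀⠀⠀⠀⠀⠀
⠿⠿⠀⠀⠀⠀⠀⠀⠀⠀⠀⠀
⠿⠿⠀⠀⠀⠀⠀⠀⠀⠀⠀⠀
⠿⠿⠀⠀⠀⠀⠀⠀⠀⠀⠀⠀
⠿⠿⠀⣿⠒⠒⠒⠒⠒⠀⠀⠀
⠿⠿⠀⣿⠿⣿⠂⠂⠒⠀⠀⠀
⠿⠿⠀⣿⠴⣿⣾⠴⠒⠀⠀⠀
⠿⠿⠀⣿⣿⠿⠒⠿⠒⠀⠀⠀
⠿⠿⠀⣿⣿⣿⠴⠴⠿⠀⠀⠀
⠿⠿⠀⠀⠀⠀⠀⠀⠀⠀⠀⠀
⠿⠿⠀⠀⠀⠀⠀⠀⠀⠀⠀⠀
⠿⠿⠀⠀⠀⠀⠀⠀⠀⠀⠀⠀

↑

⠿⠿⠀⠀⠀⠀⠀⠀⠀⠀⠀⠀
⠿⠿⠀⠀⠀⠀⠀⠀⠀⠀⠀⠀
⠿⠿⠀⠀⠀⠀⠀⠀⠀⠀⠀⠀
⠿⠿⠀⠀⠀⠀⠀⠀⠀⠀⠀⠀
⠿⠿⠀⠀⠒⠿⠒⠿⠒⠀⠀⠀
⠿⠿⠀⣿⠒⠒⠒⠒⠒⠀⠀⠀
⠿⠿⠀⣿⠿⣿⣾⠂⠒⠀⠀⠀
⠿⠿⠀⣿⠴⣿⣿⠴⠒⠀⠀⠀
⠿⠿⠀⣿⣿⠿⠒⠿⠒⠀⠀⠀
⠿⠿⠀⣿⣿⣿⠴⠴⠿⠀⠀⠀
⠿⠿⠀⠀⠀⠀⠀⠀⠀⠀⠀⠀
⠿⠿⠀⠀⠀⠀⠀⠀⠀⠀⠀⠀

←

⠿⠿⠿⠀⠀⠀⠀⠀⠀⠀⠀⠀
⠿⠿⠿⠀⠀⠀⠀⠀⠀⠀⠀⠀
⠿⠿⠿⠀⠀⠀⠀⠀⠀⠀⠀⠀
⠿⠿⠿⠀⠀⠀⠀⠀⠀⠀⠀⠀
⠿⠿⠿⠀⠂⠒⠿⠒⠿⠒⠀⠀
⠿⠿⠿⠀⣿⠒⠒⠒⠒⠒⠀⠀
⠿⠿⠿⠀⣿⠿⣾⠂⠂⠒⠀⠀
⠿⠿⠿⠀⣿⠴⣿⣿⠴⠒⠀⠀
⠿⠿⠿⠀⣿⣿⠿⠒⠿⠒⠀⠀
⠿⠿⠿⠀⣿⣿⣿⠴⠴⠿⠀⠀
⠿⠿⠿⠀⠀⠀⠀⠀⠀⠀⠀⠀
⠿⠿⠿⠀⠀⠀⠀⠀⠀⠀⠀⠀

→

⠿⠿⠀⠀⠀⠀⠀⠀⠀⠀⠀⠀
⠿⠿⠀⠀⠀⠀⠀⠀⠀⠀⠀⠀
⠿⠿⠀⠀⠀⠀⠀⠀⠀⠀⠀⠀
⠿⠿⠀⠀⠀⠀⠀⠀⠀⠀⠀⠀
⠿⠿⠀⠂⠒⠿⠒⠿⠒⠀⠀⠀
⠿⠿⠀⣿⠒⠒⠒⠒⠒⠀⠀⠀
⠿⠿⠀⣿⠿⣿⣾⠂⠒⠀⠀⠀
⠿⠿⠀⣿⠴⣿⣿⠴⠒⠀⠀⠀
⠿⠿⠀⣿⣿⠿⠒⠿⠒⠀⠀⠀
⠿⠿⠀⣿⣿⣿⠴⠴⠿⠀⠀⠀
⠿⠿⠀⠀⠀⠀⠀⠀⠀⠀⠀⠀
⠿⠿⠀⠀⠀⠀⠀⠀⠀⠀⠀⠀

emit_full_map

⠂⠒⠿⠒⠿⠒
⣿⠒⠒⠒⠒⠒
⣿⠿⣿⣾⠂⠒
⣿⠴⣿⣿⠴⠒
⣿⣿⠿⠒⠿⠒
⣿⣿⣿⠴⠴⠿

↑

⠿⠿⠀⠀⠀⠀⠀⠀⠀⠀⠀⠀
⠿⠿⠀⠀⠀⠀⠀⠀⠀⠀⠀⠀
⠿⠿⠀⠀⠀⠀⠀⠀⠀⠀⠀⠀
⠿⠿⠀⠀⠀⠀⠀⠀⠀⠀⠀⠀
⠿⠿⠀⠀⠂⠒⠒⠿⣿⠀⠀⠀
⠿⠿⠀⠂⠒⠿⠒⠿⠒⠀⠀⠀
⠿⠿⠀⣿⠒⠒⣾⠒⠒⠀⠀⠀
⠿⠿⠀⣿⠿⣿⠂⠂⠒⠀⠀⠀
⠿⠿⠀⣿⠴⣿⣿⠴⠒⠀⠀⠀
⠿⠿⠀⣿⣿⠿⠒⠿⠒⠀⠀⠀
⠿⠿⠀⣿⣿⣿⠴⠴⠿⠀⠀⠀
⠿⠿⠀⠀⠀⠀⠀⠀⠀⠀⠀⠀

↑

⠿⠿⠀⠀⠀⠀⠀⠀⠀⠀⠀⠀
⠿⠿⠀⠀⠀⠀⠀⠀⠀⠀⠀⠀
⠿⠿⠀⠀⠀⠀⠀⠀⠀⠀⠀⠀
⠿⠿⠀⠀⠀⠀⠀⠀⠀⠀⠀⠀
⠿⠿⠀⠀⠒⠂⠒⠒⠂⠀⠀⠀
⠿⠿⠀⠀⠂⠒⠒⠿⣿⠀⠀⠀
⠿⠿⠀⠂⠒⠿⣾⠿⠒⠀⠀⠀
⠿⠿⠀⣿⠒⠒⠒⠒⠒⠀⠀⠀
⠿⠿⠀⣿⠿⣿⠂⠂⠒⠀⠀⠀
⠿⠿⠀⣿⠴⣿⣿⠴⠒⠀⠀⠀
⠿⠿⠀⣿⣿⠿⠒⠿⠒⠀⠀⠀
⠿⠿⠀⣿⣿⣿⠴⠴⠿⠀⠀⠀

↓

⠿⠿⠀⠀⠀⠀⠀⠀⠀⠀⠀⠀
⠿⠿⠀⠀⠀⠀⠀⠀⠀⠀⠀⠀
⠿⠿⠀⠀⠀⠀⠀⠀⠀⠀⠀⠀
⠿⠿⠀⠀⠒⠂⠒⠒⠂⠀⠀⠀
⠿⠿⠀⠀⠂⠒⠒⠿⣿⠀⠀⠀
⠿⠿⠀⠂⠒⠿⠒⠿⠒⠀⠀⠀
⠿⠿⠀⣿⠒⠒⣾⠒⠒⠀⠀⠀
⠿⠿⠀⣿⠿⣿⠂⠂⠒⠀⠀⠀
⠿⠿⠀⣿⠴⣿⣿⠴⠒⠀⠀⠀
⠿⠿⠀⣿⣿⠿⠒⠿⠒⠀⠀⠀
⠿⠿⠀⣿⣿⣿⠴⠴⠿⠀⠀⠀
⠿⠿⠀⠀⠀⠀⠀⠀⠀⠀⠀⠀

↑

⠿⠿⠀⠀⠀⠀⠀⠀⠀⠀⠀⠀
⠿⠿⠀⠀⠀⠀⠀⠀⠀⠀⠀⠀
⠿⠿⠀⠀⠀⠀⠀⠀⠀⠀⠀⠀
⠿⠿⠀⠀⠀⠀⠀⠀⠀⠀⠀⠀
⠿⠿⠀⠀⠒⠂⠒⠒⠂⠀⠀⠀
⠿⠿⠀⠀⠂⠒⠒⠿⣿⠀⠀⠀
⠿⠿⠀⠂⠒⠿⣾⠿⠒⠀⠀⠀
⠿⠿⠀⣿⠒⠒⠒⠒⠒⠀⠀⠀
⠿⠿⠀⣿⠿⣿⠂⠂⠒⠀⠀⠀
⠿⠿⠀⣿⠴⣿⣿⠴⠒⠀⠀⠀
⠿⠿⠀⣿⣿⠿⠒⠿⠒⠀⠀⠀
⠿⠿⠀⣿⣿⣿⠴⠴⠿⠀⠀⠀

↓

⠿⠿⠀⠀⠀⠀⠀⠀⠀⠀⠀⠀
⠿⠿⠀⠀⠀⠀⠀⠀⠀⠀⠀⠀
⠿⠿⠀⠀⠀⠀⠀⠀⠀⠀⠀⠀
⠿⠿⠀⠀⠒⠂⠒⠒⠂⠀⠀⠀
⠿⠿⠀⠀⠂⠒⠒⠿⣿⠀⠀⠀
⠿⠿⠀⠂⠒⠿⠒⠿⠒⠀⠀⠀
⠿⠿⠀⣿⠒⠒⣾⠒⠒⠀⠀⠀
⠿⠿⠀⣿⠿⣿⠂⠂⠒⠀⠀⠀
⠿⠿⠀⣿⠴⣿⣿⠴⠒⠀⠀⠀
⠿⠿⠀⣿⣿⠿⠒⠿⠒⠀⠀⠀
⠿⠿⠀⣿⣿⣿⠴⠴⠿⠀⠀⠀
⠿⠿⠀⠀⠀⠀⠀⠀⠀⠀⠀⠀

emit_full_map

⠀⠒⠂⠒⠒⠂
⠀⠂⠒⠒⠿⣿
⠂⠒⠿⠒⠿⠒
⣿⠒⠒⣾⠒⠒
⣿⠿⣿⠂⠂⠒
⣿⠴⣿⣿⠴⠒
⣿⣿⠿⠒⠿⠒
⣿⣿⣿⠴⠴⠿


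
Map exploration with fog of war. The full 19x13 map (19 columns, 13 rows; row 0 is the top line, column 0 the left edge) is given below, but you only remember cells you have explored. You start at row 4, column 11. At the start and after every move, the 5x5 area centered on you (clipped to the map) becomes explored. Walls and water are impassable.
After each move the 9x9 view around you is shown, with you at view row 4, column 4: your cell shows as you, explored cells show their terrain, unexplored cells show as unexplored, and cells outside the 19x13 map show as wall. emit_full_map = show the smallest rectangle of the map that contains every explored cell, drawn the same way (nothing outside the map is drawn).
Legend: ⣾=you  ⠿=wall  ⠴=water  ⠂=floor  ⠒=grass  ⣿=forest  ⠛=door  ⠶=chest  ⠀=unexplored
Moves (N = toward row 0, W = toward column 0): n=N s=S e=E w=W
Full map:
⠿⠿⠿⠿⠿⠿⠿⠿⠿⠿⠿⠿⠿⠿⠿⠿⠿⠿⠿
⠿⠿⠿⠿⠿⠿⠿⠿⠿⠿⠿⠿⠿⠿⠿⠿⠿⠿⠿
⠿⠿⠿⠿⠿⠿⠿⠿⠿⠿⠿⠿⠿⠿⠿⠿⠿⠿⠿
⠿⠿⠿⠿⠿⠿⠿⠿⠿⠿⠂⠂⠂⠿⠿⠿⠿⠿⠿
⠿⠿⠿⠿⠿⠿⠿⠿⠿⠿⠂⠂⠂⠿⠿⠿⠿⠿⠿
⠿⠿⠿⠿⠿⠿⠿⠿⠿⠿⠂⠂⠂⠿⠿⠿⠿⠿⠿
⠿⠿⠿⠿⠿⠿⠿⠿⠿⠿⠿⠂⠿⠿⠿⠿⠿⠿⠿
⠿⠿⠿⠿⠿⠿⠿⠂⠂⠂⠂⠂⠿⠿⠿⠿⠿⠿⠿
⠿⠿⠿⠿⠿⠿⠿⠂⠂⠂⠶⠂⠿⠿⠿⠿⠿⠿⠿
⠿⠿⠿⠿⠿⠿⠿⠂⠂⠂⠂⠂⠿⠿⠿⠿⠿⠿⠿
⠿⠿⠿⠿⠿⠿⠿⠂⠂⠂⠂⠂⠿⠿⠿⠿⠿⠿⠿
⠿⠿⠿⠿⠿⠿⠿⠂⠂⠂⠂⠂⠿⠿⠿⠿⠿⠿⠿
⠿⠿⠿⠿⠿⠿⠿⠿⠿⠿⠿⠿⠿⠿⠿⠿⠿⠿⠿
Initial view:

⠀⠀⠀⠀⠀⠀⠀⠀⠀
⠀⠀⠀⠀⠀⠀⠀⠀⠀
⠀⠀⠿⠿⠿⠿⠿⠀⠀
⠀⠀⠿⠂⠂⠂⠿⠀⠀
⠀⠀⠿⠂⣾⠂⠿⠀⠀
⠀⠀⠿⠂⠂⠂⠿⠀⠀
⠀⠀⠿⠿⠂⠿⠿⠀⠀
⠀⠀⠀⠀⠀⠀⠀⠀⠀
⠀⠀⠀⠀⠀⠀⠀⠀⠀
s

⠀⠀⠀⠀⠀⠀⠀⠀⠀
⠀⠀⠿⠿⠿⠿⠿⠀⠀
⠀⠀⠿⠂⠂⠂⠿⠀⠀
⠀⠀⠿⠂⠂⠂⠿⠀⠀
⠀⠀⠿⠂⣾⠂⠿⠀⠀
⠀⠀⠿⠿⠂⠿⠿⠀⠀
⠀⠀⠂⠂⠂⠿⠿⠀⠀
⠀⠀⠀⠀⠀⠀⠀⠀⠀
⠀⠀⠀⠀⠀⠀⠀⠀⠀

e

⠀⠀⠀⠀⠀⠀⠀⠀⠀
⠀⠿⠿⠿⠿⠿⠀⠀⠀
⠀⠿⠂⠂⠂⠿⠿⠀⠀
⠀⠿⠂⠂⠂⠿⠿⠀⠀
⠀⠿⠂⠂⣾⠿⠿⠀⠀
⠀⠿⠿⠂⠿⠿⠿⠀⠀
⠀⠂⠂⠂⠿⠿⠿⠀⠀
⠀⠀⠀⠀⠀⠀⠀⠀⠀
⠀⠀⠀⠀⠀⠀⠀⠀⠀

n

⠀⠀⠀⠀⠀⠀⠀⠀⠀
⠀⠀⠀⠀⠀⠀⠀⠀⠀
⠀⠿⠿⠿⠿⠿⠿⠀⠀
⠀⠿⠂⠂⠂⠿⠿⠀⠀
⠀⠿⠂⠂⣾⠿⠿⠀⠀
⠀⠿⠂⠂⠂⠿⠿⠀⠀
⠀⠿⠿⠂⠿⠿⠿⠀⠀
⠀⠂⠂⠂⠿⠿⠿⠀⠀
⠀⠀⠀⠀⠀⠀⠀⠀⠀

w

⠀⠀⠀⠀⠀⠀⠀⠀⠀
⠀⠀⠀⠀⠀⠀⠀⠀⠀
⠀⠀⠿⠿⠿⠿⠿⠿⠀
⠀⠀⠿⠂⠂⠂⠿⠿⠀
⠀⠀⠿⠂⣾⠂⠿⠿⠀
⠀⠀⠿⠂⠂⠂⠿⠿⠀
⠀⠀⠿⠿⠂⠿⠿⠿⠀
⠀⠀⠂⠂⠂⠿⠿⠿⠀
⠀⠀⠀⠀⠀⠀⠀⠀⠀

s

⠀⠀⠀⠀⠀⠀⠀⠀⠀
⠀⠀⠿⠿⠿⠿⠿⠿⠀
⠀⠀⠿⠂⠂⠂⠿⠿⠀
⠀⠀⠿⠂⠂⠂⠿⠿⠀
⠀⠀⠿⠂⣾⠂⠿⠿⠀
⠀⠀⠿⠿⠂⠿⠿⠿⠀
⠀⠀⠂⠂⠂⠿⠿⠿⠀
⠀⠀⠀⠀⠀⠀⠀⠀⠀
⠀⠀⠀⠀⠀⠀⠀⠀⠀

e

⠀⠀⠀⠀⠀⠀⠀⠀⠀
⠀⠿⠿⠿⠿⠿⠿⠀⠀
⠀⠿⠂⠂⠂⠿⠿⠀⠀
⠀⠿⠂⠂⠂⠿⠿⠀⠀
⠀⠿⠂⠂⣾⠿⠿⠀⠀
⠀⠿⠿⠂⠿⠿⠿⠀⠀
⠀⠂⠂⠂⠿⠿⠿⠀⠀
⠀⠀⠀⠀⠀⠀⠀⠀⠀
⠀⠀⠀⠀⠀⠀⠀⠀⠀

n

⠀⠀⠀⠀⠀⠀⠀⠀⠀
⠀⠀⠀⠀⠀⠀⠀⠀⠀
⠀⠿⠿⠿⠿⠿⠿⠀⠀
⠀⠿⠂⠂⠂⠿⠿⠀⠀
⠀⠿⠂⠂⣾⠿⠿⠀⠀
⠀⠿⠂⠂⠂⠿⠿⠀⠀
⠀⠿⠿⠂⠿⠿⠿⠀⠀
⠀⠂⠂⠂⠿⠿⠿⠀⠀
⠀⠀⠀⠀⠀⠀⠀⠀⠀

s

⠀⠀⠀⠀⠀⠀⠀⠀⠀
⠀⠿⠿⠿⠿⠿⠿⠀⠀
⠀⠿⠂⠂⠂⠿⠿⠀⠀
⠀⠿⠂⠂⠂⠿⠿⠀⠀
⠀⠿⠂⠂⣾⠿⠿⠀⠀
⠀⠿⠿⠂⠿⠿⠿⠀⠀
⠀⠂⠂⠂⠿⠿⠿⠀⠀
⠀⠀⠀⠀⠀⠀⠀⠀⠀
⠀⠀⠀⠀⠀⠀⠀⠀⠀


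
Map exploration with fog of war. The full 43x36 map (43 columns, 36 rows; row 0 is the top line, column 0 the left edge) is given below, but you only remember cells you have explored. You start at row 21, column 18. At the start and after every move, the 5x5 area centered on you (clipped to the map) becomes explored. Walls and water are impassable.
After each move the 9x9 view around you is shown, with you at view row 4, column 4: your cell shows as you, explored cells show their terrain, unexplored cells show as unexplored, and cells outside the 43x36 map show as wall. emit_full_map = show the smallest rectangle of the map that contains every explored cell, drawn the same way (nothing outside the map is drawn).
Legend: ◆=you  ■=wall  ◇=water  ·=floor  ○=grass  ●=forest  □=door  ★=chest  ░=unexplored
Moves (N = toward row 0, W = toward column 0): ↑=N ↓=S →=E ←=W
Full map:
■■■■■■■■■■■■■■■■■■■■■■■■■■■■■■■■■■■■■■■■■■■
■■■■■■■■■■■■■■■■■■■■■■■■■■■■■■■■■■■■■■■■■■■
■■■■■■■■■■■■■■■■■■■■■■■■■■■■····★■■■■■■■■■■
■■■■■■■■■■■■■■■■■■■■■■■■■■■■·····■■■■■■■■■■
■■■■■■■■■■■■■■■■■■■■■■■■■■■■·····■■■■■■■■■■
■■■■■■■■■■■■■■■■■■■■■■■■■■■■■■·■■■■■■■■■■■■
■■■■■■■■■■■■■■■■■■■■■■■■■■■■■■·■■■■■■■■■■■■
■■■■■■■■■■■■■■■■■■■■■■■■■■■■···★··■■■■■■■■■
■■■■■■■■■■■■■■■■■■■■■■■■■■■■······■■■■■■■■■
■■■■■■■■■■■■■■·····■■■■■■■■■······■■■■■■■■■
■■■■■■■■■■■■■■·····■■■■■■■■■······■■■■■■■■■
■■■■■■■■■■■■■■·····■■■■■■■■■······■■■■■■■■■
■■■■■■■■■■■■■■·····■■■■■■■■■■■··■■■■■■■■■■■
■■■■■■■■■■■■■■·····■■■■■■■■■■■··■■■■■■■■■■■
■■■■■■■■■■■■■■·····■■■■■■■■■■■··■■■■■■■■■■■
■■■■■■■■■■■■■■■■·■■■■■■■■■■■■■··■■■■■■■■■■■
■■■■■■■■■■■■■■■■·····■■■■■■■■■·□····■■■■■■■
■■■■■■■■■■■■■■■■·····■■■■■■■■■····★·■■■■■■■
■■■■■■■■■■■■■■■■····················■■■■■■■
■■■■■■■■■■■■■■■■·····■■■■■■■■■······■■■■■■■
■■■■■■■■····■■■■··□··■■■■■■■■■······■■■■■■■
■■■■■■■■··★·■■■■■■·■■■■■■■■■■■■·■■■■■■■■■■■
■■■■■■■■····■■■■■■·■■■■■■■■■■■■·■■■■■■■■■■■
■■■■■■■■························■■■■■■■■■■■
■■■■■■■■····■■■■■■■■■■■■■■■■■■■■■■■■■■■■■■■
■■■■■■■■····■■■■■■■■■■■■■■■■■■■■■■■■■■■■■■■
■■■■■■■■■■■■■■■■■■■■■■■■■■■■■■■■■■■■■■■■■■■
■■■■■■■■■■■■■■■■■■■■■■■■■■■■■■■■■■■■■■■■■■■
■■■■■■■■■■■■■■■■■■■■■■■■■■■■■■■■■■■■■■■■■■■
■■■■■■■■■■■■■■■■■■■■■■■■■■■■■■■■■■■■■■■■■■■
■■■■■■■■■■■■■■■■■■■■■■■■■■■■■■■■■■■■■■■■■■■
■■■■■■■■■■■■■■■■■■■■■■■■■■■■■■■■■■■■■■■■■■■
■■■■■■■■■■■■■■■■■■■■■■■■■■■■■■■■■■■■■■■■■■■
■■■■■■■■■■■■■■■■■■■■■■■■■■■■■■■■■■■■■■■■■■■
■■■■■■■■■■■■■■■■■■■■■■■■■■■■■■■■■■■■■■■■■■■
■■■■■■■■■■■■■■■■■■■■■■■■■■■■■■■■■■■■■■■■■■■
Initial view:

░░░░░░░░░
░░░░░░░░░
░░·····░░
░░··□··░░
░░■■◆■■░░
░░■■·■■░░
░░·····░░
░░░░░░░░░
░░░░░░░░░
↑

░░░░░░░░░
░░░░░░░░░
░░·····░░
░░·····░░
░░··◆··░░
░░■■·■■░░
░░■■·■■░░
░░·····░░
░░░░░░░░░

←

░░░░░░░░░
░░░░░░░░░
░░■·····░
░░■·····░
░░■·◆□··░
░░■■■·■■░
░░■■■·■■░
░░░·····░
░░░░░░░░░

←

░░░░░░░░░
░░░░░░░░░
░░■■·····
░░■■·····
░░■■◆·□··
░░■■■■·■■
░░■■■■·■■
░░░░·····
░░░░░░░░░

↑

░░░░░░░░░
░░░░░░░░░
░░■■···░░
░░■■·····
░░■■◆····
░░■■··□··
░░■■■■·■■
░░■■■■·■■
░░░░·····

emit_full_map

■■···░░
■■·····
■■◆····
■■··□··
■■■■·■■
■■■■·■■
░░·····

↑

░░░░░░░░░
░░░░░░░░░
░░■■···░░
░░■■···░░
░░■■◆····
░░■■·····
░░■■··□··
░░■■■■·■■
░░■■■■·■■

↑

░░░░░░░░░
░░░░░░░░░
░░■■·■■░░
░░■■···░░
░░■■◆··░░
░░■■·····
░░■■·····
░░■■··□··
░░■■■■·■■

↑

░░░░░░░░░
░░░░░░░░░
░░·····░░
░░■■·■■░░
░░■■◆··░░
░░■■···░░
░░■■·····
░░■■·····
░░■■··□··

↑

░░░░░░░░░
░░░░░░░░░
░░·····░░
░░·····░░
░░■■◆■■░░
░░■■···░░
░░■■···░░
░░■■·····
░░■■·····

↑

░░░░░░░░░
░░░░░░░░░
░░·····░░
░░·····░░
░░··◆··░░
░░■■·■■░░
░░■■···░░
░░■■···░░
░░■■·····

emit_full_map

·····░░
·····░░
··◆··░░
■■·■■░░
■■···░░
■■···░░
■■·····
■■·····
■■··□··
■■■■·■■
■■■■·■■
░░·····

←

░░░░░░░░░
░░░░░░░░░
░░■·····░
░░■·····░
░░■·◆···░
░░■■■·■■░
░░■■■···░
░░░■■···░
░░░■■····

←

░░░░░░░░░
░░░░░░░░░
░░■■·····
░░■■·····
░░■■◆····
░░■■■■·■■
░░■■■■···
░░░░■■···
░░░░■■···

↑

░░░░░░░░░
░░░░░░░░░
░░■■···░░
░░■■·····
░░■■◆····
░░■■·····
░░■■■■·■■
░░■■■■···
░░░░■■···

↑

░░░░░░░░░
░░░░░░░░░
░░■■···░░
░░■■···░░
░░■■◆····
░░■■·····
░░■■·····
░░■■■■·■■
░░■■■■···

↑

░░░░░░░░░
░░░░░░░░░
░░■■···░░
░░■■···░░
░░■■◆··░░
░░■■·····
░░■■·····
░░■■·····
░░■■■■·■■

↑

░░░░░░░░░
░░░░░░░░░
░░■■■■■░░
░░■■···░░
░░■■◆··░░
░░■■···░░
░░■■·····
░░■■·····
░░■■·····

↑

░░░░░░░░░
░░░░░░░░░
░░■■■■■░░
░░■■■■■░░
░░■■◆··░░
░░■■···░░
░░■■···░░
░░■■·····
░░■■·····

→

░░░░░░░░░
░░░░░░░░░
░■■■■■■░░
░■■■■■■░░
░■■·◆··░░
░■■····░░
░■■····░░
░■■·····░
░■■·····░

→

░░░░░░░░░
░░░░░░░░░
■■■■■■■░░
■■■■■■■░░
■■··◆··░░
■■·····░░
■■·····░░
■■·····░░
■■·····░░

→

░░░░░░░░░
░░░░░░░░░
■■■■■■■░░
■■■■■■■░░
■···◆·■░░
■·····■░░
■·····■░░
■·····░░░
■·····░░░

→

░░░░░░░░░
░░░░░░░░░
■■■■■■■░░
■■■■■■■░░
····◆■■░░
·····■■░░
·····■■░░
·····░░░░
·····░░░░

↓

░░░░░░░░░
■■■■■■■░░
■■■■■■■░░
·····■■░░
····◆■■░░
·····■■░░
·····■■░░
·····░░░░
·····░░░░

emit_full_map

■■■■■■■■■
■■■■■■■■■
■■·····■■
■■····◆■■
■■·····■■
■■·····■■
■■·····░░
■■·····░░
■■■■·■■░░
■■■■···░░
░░■■···░░
░░■■·····
░░■■·····
░░■■··□··
░░■■■■·■■
░░■■■■·■■
░░░░·····

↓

■■■■■■■░░
■■■■■■■░░
·····■■░░
·····■■░░
····◆■■░░
·····■■░░
·····■■░░
·····░░░░
■■·■■░░░░

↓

■■■■■■■░░
·····■■░░
·····■■░░
·····■■░░
····◆■■░░
·····■■░░
·····■■░░
■■·■■░░░░
■■···░░░░

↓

·····■■░░
·····■■░░
·····■■░░
·····■■░░
····◆■■░░
·····■■░░
■■·■■■■░░
■■···░░░░
■■···░░░░

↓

·····■■░░
·····■■░░
·····■■░░
·····■■░░
····◆■■░░
■■·■■■■░░
■■·····░░
■■···░░░░
■■·····░░

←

■·····■■░
■·····■■░
■·····■■░
■·····■■░
■···◆·■■░
■■■·■■■■░
■■■·····░
░■■···░░░
░■■·····░

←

■■·····■■
■■·····■■
■■·····■■
■■·····■■
■■··◆··■■
■■■■·■■■■
■■■■·····
░░■■···░░
░░■■·····

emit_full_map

■■■■■■■■■
■■■■■■■■■
■■·····■■
■■·····■■
■■·····■■
■■·····■■
■■·····■■
■■··◆··■■
■■■■·■■■■
■■■■·····
░░■■···░░
░░■■·····
░░■■·····
░░■■··□··
░░■■■■·■■
░░■■■■·■■
░░░░·····

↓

■■·····■■
■■·····■■
■■·····■■
■■·····■■
■■■■◆■■■■
■■■■·····
░░■■···░░
░░■■·····
░░■■·····

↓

■■·····■■
■■·····■■
■■·····■■
■■■■·■■■■
■■■■◆····
░░■■···░░
░░■■·····
░░■■·····
░░■■··□··

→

■·····■■░
■·····■■░
■·····■■░
■■■·■■■■░
■■■·◆···░
░■■····░░
░■■·····░
░■■·····░
░■■··□··░

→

·····■■░░
·····■■░░
·····■■░░
■■·■■■■░░
■■··◆··░░
■■·····░░
■■·····░░
■■·····░░
■■··□··░░

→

····■■░░░
····■■░░░
····■■■░░
■·■■■■■░░
■···◆·■░░
■·····■░░
■······░░
■·····░░░
■··□··░░░

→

···■■░░░░
···■■░░░░
···■■■■░░
·■■■■■■░░
····◆■■░░
·····■■░░
·······░░
·····░░░░
··□··░░░░

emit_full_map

■■■■■■■■■░░
■■■■■■■■■░░
■■·····■■░░
■■·····■■░░
■■·····■■░░
■■·····■■░░
■■·····■■░░
■■·····■■■■
■■■■·■■■■■■
■■■■····◆■■
░░■■·····■■
░░■■·······
░░■■·····░░
░░■■··□··░░
░░■■■■·■■░░
░░■■■■·■■░░
░░░░·····░░
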